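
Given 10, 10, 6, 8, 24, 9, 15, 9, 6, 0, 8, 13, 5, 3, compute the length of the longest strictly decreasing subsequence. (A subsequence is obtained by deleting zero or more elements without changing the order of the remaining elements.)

6

One longest decreasing subsequence is 24, 15, 9, 6, 5, 3 (positions 5,7,8,9,13,14), of length 6; no longer one exists.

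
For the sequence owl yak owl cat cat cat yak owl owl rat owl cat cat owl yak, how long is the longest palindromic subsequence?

11

One longest palindromic subsequence is yak owl cat cat owl rat owl cat cat owl yak (positions 2,3,4,5,8,10,11,12,13,14,15); it reads the same forward and backward, and the interval DP gives dp[1][15] = 11.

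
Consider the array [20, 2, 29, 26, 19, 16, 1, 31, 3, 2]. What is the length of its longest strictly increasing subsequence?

3

Scanning left to right, the best length ending at each element is: 20→1, 2→1, 29→2, 26→2, 19→2, 16→2, 1→1, 31→3, 3→2, 2→2.
So the longest increasing subsequence has length 3, e.g. 20, 29, 31.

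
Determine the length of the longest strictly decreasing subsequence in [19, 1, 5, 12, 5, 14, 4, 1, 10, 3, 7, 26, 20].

5

One longest decreasing subsequence is 19, 12, 5, 4, 1 (positions 1,4,5,7,8), of length 5; no longer one exists.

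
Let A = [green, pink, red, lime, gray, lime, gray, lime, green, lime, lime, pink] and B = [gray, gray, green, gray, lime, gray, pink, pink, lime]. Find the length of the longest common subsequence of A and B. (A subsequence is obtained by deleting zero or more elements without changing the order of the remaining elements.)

Backtracking the LCS table gives one alignment: green (A1,B3) → gray (A5,B4) → lime (A6,B5) → gray (A7,B6) → lime (A11,B9).
So the longest common subsequence has length 5.

5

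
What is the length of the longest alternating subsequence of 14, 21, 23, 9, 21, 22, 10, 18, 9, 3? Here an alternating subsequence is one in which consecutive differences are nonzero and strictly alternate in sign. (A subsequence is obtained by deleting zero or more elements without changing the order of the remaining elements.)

7

Track the best alternating length ending on an up-step vs a down-step at each position: up/down = 1/1, 2/1, 2/1, 1/3, 4/3, 4/3, 4/5, 6/5, 1/7, 1/7.
The maximum over both is 7; one such subsequence is 14, 21, 9, 21, 10, 18, 9.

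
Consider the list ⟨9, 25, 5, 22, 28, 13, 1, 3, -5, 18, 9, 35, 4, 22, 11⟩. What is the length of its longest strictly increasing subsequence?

One longest increasing subsequence is 9, 25, 28, 35 (positions 1,2,5,12), of length 4; no longer one exists.

4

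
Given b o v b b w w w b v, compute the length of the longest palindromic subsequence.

7

One longest palindromic subsequence is vbwwwbv (positions 3,4,6,7,8,9,10); it reads the same forward and backward, and the interval DP gives dp[1][10] = 7.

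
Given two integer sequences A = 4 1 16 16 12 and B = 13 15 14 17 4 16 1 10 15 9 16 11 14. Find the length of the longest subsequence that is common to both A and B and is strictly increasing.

A longest common strictly increasing subsequence is 4, 16 (length 2); it appears in order in both A and B, and no longer such subsequence exists.

2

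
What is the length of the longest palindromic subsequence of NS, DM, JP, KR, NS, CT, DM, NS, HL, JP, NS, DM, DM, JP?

One longest palindromic subsequence is JP DM NS JP NS DM JP (positions 3,7,8,10,11,13,14); it reads the same forward and backward, and the interval DP gives dp[1][14] = 7.

7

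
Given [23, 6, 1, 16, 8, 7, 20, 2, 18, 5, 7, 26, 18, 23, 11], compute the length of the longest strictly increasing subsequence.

Let dp[i] be the longest increasing subsequence ending at position i. Then dp = [1, 1, 1, 2, 2, 2, 3, 2, 3, 3, 4, 5, 5, 6, 5].
The maximum is 6; one witness is 1, 2, 5, 7, 18, 23 at positions 3,8,10,11,13,14.

6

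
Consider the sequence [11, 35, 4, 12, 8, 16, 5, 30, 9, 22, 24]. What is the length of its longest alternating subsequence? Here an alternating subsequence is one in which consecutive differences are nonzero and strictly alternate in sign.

A longest alternating subsequence is 11, 35, 4, 12, 8, 16, 5, 30, 9, 22 (positions 1,2,3,4,5,6,7,8,9,10); its 9 consecutive differences strictly alternate in sign, and length 10 is optimal.

10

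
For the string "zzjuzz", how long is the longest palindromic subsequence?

One longest palindromic subsequence is zzuzz (positions 1,2,4,5,6); it reads the same forward and backward, and the interval DP gives dp[1][6] = 5.

5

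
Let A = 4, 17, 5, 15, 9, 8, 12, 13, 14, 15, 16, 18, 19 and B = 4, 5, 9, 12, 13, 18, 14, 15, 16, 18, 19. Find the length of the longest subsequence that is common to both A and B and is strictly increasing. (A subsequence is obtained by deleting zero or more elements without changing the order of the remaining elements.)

A longest common strictly increasing subsequence is 4, 5, 9, 12, 13, 14, 15, 16, 18, 19 (length 10); it appears in order in both A and B, and no longer such subsequence exists.

10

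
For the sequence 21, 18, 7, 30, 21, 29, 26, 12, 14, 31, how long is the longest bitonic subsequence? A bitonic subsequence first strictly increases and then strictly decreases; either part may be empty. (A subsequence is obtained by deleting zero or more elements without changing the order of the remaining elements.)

5

One longest bitonic subsequence is 21, 30, 29, 26, 14 (positions 1,4,6,7,9): it rises to 30 then falls. Length 5 is optimal.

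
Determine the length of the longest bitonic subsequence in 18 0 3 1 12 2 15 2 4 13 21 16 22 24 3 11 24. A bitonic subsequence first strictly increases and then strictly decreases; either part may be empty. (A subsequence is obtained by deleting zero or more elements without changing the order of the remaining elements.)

9

Let inc[i] be the LIS ending at i and dec[i] the longest strictly decreasing subsequence starting at i. inc = [1, 1, 2, 2, 3, 3, 4, 3, 4, 5, 6, 6, 7, 8, 4, 5, 8], dec = [4, 1, 2, 1, 3, 1, 3, 1, 2, 2, 3, 2, 2, 2, 1, 1, 1].
max_i inc[i]+dec[i]−1 = 9, with one witness 0, 1, 2, 4, 13, 21, 22, 24, 11.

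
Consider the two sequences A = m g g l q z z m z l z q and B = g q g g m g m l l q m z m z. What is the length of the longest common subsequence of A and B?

7

A longest common subsequence is mglqzmz (length 7); the LCS DP confirms no longer common subsequence exists.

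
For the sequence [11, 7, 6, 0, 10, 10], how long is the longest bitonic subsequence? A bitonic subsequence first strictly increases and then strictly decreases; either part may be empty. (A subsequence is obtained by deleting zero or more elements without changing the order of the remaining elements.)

One longest bitonic subsequence is 11, 7, 6, 0 (positions 1,2,3,4): it rises to 11 then falls. Length 4 is optimal.

4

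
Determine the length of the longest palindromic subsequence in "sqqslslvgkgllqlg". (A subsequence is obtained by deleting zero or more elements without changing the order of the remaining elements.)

Using dp[i][j] = 2 + dp[i+1][j−1] if the ends match, else max(dp[i+1][j], dp[i][j−1]):
dp[1][16] = 9. A witness is qllgkgllq at positions 3,5,7,9,10,11,12,13,14.

9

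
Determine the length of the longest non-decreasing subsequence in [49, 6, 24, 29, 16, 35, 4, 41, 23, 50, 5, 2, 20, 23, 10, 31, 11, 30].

Scanning left to right, the best length ending at each element is: 49→1, 6→1, 24→2, 29→3, 16→2, 35→4, 4→1, 41→5, 23→3, 50→6, 5→2, 2→1, 20→3, 23→4, 10→3, 31→5, 11→4, 30→5.
So the longest non-decreasing subsequence has length 6, e.g. 6, 24, 29, 35, 41, 50.

6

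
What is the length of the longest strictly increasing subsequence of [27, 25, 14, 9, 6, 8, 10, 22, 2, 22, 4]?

4

One longest increasing subsequence is 6, 8, 10, 22 (positions 5,6,7,8), of length 4; no longer one exists.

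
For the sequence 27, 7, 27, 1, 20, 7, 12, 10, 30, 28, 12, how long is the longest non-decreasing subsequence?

4

One longest non-decreasing subsequence is 7, 7, 12, 30 (positions 2,6,7,9), of length 4; no longer one exists.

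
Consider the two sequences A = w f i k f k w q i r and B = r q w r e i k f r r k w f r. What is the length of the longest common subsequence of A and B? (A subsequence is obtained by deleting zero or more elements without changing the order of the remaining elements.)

Backtracking the LCS table gives one alignment: w (A1,B3) → i (A3,B6) → k (A4,B7) → f (A5,B8) → k (A6,B11) → w (A7,B12) → r (A10,B14).
So the longest common subsequence has length 7.

7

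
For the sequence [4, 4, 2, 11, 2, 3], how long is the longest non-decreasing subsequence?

3

One longest non-decreasing subsequence is 4, 4, 11 (positions 1,2,4), of length 3; no longer one exists.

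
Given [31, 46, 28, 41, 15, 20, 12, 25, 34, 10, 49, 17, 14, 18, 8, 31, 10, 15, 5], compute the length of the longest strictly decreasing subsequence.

7

Let dp[i] be the longest decreasing subsequence ending at position i. Then dp = [1, 1, 2, 2, 3, 3, 4, 3, 3, 5, 1, 4, 5, 4, 6, 4, 6, 5, 7].
The maximum is 7; one witness is 31, 28, 15, 12, 10, 8, 5 at positions 1,3,5,7,10,15,19.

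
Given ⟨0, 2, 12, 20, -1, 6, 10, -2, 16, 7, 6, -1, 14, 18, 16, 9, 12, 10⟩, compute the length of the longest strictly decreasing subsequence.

Scanning left to right, the best length ending at each element is: 0→1, 2→1, 12→1, 20→1, -1→2, 6→2, 10→2, -2→3, 16→2, 7→3, 6→4, -1→5, 14→3, 18→2, 16→3, 9→4, 12→4, 10→5.
So the longest decreasing subsequence has length 5, e.g. 12, 10, 7, 6, -1.

5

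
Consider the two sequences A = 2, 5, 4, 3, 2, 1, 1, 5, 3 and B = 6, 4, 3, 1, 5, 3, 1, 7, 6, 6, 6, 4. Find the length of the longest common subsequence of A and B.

5

Backtracking the LCS table gives one alignment: 4 (A3,B2) → 3 (A4,B3) → 1 (A7,B4) → 5 (A8,B5) → 3 (A9,B6).
So the longest common subsequence has length 5.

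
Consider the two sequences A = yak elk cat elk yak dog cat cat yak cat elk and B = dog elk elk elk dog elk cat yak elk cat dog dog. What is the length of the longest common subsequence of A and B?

Backtracking the LCS table gives one alignment: elk (A2,B3) → elk (A4,B4) → dog (A6,B5) → cat (A8,B7) → yak (A9,B8) → cat (A10,B10).
So the longest common subsequence has length 6.

6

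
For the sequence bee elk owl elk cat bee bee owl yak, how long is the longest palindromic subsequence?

One longest palindromic subsequence is bee elk owl elk bee (positions 1,2,3,4,7); it reads the same forward and backward, and the interval DP gives dp[1][9] = 5.

5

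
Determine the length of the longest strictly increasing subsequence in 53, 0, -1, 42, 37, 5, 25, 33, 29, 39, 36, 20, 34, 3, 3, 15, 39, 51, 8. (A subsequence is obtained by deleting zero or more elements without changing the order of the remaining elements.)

7

Let dp[i] be the longest increasing subsequence ending at position i. Then dp = [1, 1, 1, 2, 2, 2, 3, 4, 4, 5, 5, 3, 5, 2, 2, 3, 6, 7, 3].
The maximum is 7; one witness is 0, 5, 25, 33, 36, 39, 51 at positions 2,6,7,8,11,17,18.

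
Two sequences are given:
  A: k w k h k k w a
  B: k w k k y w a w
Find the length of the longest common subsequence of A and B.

6

A longest common subsequence is kwkkwa (length 6); the LCS DP confirms no longer common subsequence exists.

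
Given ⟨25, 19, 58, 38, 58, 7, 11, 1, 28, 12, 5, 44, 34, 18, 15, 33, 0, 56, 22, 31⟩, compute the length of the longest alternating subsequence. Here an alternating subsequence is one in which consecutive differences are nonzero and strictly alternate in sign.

17

A longest alternating subsequence is 25, 19, 58, 38, 58, 7, 11, 1, 28, 12, 44, 18, 33, 0, 56, 22, 31 (positions 1,2,3,4,5,6,7,8,9,10,12,14,16,17,18,19,20); its 16 consecutive differences strictly alternate in sign, and length 17 is optimal.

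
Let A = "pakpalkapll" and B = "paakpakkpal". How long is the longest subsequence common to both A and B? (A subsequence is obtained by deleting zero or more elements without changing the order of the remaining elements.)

Backtracking the LCS table gives one alignment: p (A1,B1) → a (A2,B3) → k (A3,B4) → p (A4,B5) → a (A5,B6) → k (A7,B8) → a (A8,B10) → l (A11,B11).
So the longest common subsequence has length 8.

8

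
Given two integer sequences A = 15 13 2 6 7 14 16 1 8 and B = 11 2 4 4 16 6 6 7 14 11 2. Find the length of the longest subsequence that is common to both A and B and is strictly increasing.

4

A longest common strictly increasing subsequence is 2, 6, 7, 14 (length 4); it appears in order in both A and B, and no longer such subsequence exists.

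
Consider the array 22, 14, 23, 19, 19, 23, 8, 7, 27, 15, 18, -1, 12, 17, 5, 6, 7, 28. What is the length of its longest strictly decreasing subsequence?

One longest decreasing subsequence is 22, 14, 8, 7, -1 (positions 1,2,7,8,12), of length 5; no longer one exists.

5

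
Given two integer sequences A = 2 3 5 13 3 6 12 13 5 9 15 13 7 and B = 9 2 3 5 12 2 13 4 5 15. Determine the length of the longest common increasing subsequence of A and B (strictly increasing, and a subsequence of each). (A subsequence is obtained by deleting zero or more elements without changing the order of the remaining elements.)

6

A longest common strictly increasing subsequence is 2, 3, 5, 12, 13, 15 (length 6); it appears in order in both A and B, and no longer such subsequence exists.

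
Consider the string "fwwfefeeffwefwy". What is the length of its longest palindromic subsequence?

One longest palindromic subsequence is wfefeefefw (positions 3,4,5,6,7,8,10,12,13,14); it reads the same forward and backward, and the interval DP gives dp[1][15] = 10.

10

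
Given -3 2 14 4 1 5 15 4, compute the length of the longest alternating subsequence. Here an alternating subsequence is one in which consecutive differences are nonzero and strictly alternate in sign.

5

A longest alternating subsequence is -3, 14, 4, 5, 4 (positions 1,3,4,6,8); its 4 consecutive differences strictly alternate in sign, and length 5 is optimal.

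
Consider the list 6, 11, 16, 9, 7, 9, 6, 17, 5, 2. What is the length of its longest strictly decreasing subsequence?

6

Let dp[i] be the longest decreasing subsequence ending at position i. Then dp = [1, 1, 1, 2, 3, 2, 4, 1, 5, 6].
The maximum is 6; one witness is 11, 9, 7, 6, 5, 2 at positions 2,4,5,7,9,10.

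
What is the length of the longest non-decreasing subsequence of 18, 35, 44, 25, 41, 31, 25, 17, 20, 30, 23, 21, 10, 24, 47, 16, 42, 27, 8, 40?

Let dp[i] be the longest non-decreasing subsequence ending at position i. Then dp = [1, 2, 3, 2, 3, 3, 3, 1, 2, 4, 3, 3, 1, 4, 5, 2, 5, 5, 1, 6].
The maximum is 6; one witness is 18, 20, 23, 24, 27, 40 at positions 1,9,11,14,18,20.

6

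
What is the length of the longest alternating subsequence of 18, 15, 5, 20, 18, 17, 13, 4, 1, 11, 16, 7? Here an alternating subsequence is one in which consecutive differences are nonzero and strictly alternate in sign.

6

A longest alternating subsequence is 18, 15, 20, 4, 11, 7 (positions 1,2,4,8,10,12); its 5 consecutive differences strictly alternate in sign, and length 6 is optimal.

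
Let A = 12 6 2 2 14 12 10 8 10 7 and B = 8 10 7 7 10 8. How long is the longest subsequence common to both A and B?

A longest common subsequence is 8, 10, 7 (length 3); the LCS DP confirms no longer common subsequence exists.

3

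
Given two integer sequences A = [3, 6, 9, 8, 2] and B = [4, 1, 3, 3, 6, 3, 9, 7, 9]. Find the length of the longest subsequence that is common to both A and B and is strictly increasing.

For each value that appears in both, track the longest common increasing run ending there.
The best achievable length is 3; one witness is 3, 6, 9 (A-positions 1,2,3, B-positions 3,5,7).

3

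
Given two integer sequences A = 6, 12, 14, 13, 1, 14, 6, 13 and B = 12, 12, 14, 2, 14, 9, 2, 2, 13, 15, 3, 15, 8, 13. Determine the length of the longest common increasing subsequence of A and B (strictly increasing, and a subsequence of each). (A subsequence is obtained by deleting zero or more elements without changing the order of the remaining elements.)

2

For each value that appears in both, track the longest common increasing run ending there.
The best achievable length is 2; one witness is 12, 14 (A-positions 2,3, B-positions 1,3).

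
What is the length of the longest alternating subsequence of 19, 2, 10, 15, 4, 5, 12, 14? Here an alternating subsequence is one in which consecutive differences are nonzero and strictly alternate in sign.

5

Track the best alternating length ending on an up-step vs a down-step at each position: up/down = 1/1, 1/2, 3/2, 3/2, 3/4, 5/4, 5/4, 5/4.
The maximum over both is 5; one such subsequence is 19, 2, 10, 4, 5.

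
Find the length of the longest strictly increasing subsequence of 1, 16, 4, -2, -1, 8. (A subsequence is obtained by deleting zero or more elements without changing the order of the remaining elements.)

3

One longest increasing subsequence is 1, 4, 8 (positions 1,3,6), of length 3; no longer one exists.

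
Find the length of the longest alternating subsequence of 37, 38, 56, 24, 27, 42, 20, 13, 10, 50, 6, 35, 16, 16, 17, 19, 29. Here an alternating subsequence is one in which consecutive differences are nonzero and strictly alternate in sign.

A longest alternating subsequence is 37, 38, 24, 27, 20, 50, 6, 35, 16, 17 (positions 1,2,4,5,7,10,11,12,13,15); its 9 consecutive differences strictly alternate in sign, and length 10 is optimal.

10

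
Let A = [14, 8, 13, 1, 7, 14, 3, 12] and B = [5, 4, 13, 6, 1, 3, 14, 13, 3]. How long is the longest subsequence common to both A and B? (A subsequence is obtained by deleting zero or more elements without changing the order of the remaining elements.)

4

A longest common subsequence is 13, 1, 14, 3 (length 4); the LCS DP confirms no longer common subsequence exists.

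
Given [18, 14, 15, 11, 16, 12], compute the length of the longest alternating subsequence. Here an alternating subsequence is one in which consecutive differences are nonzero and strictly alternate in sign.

A longest alternating subsequence is 18, 14, 15, 11, 16, 12 (positions 1,2,3,4,5,6); its 5 consecutive differences strictly alternate in sign, and length 6 is optimal.

6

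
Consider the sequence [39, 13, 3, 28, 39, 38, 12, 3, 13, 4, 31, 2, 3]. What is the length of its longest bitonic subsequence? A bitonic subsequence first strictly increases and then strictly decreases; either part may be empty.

Let inc[i] be the LIS ending at i and dec[i] the longest strictly decreasing subsequence starting at i. inc = [1, 1, 1, 2, 3, 3, 2, 1, 3, 2, 4, 1, 2], dec = [5, 4, 2, 4, 5, 4, 3, 2, 3, 2, 2, 1, 1].
max_i inc[i]+dec[i]−1 = 7, with one witness 13, 28, 39, 38, 13, 4, 3.

7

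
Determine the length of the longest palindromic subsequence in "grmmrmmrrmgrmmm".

10

One longest palindromic subsequence is mmmmrrmmmm (positions 3,4,6,7,8,9,10,13,14,15); it reads the same forward and backward, and the interval DP gives dp[1][15] = 10.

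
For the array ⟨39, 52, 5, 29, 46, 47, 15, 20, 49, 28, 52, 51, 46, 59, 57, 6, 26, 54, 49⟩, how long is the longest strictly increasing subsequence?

7

One longest increasing subsequence is 5, 29, 46, 47, 49, 52, 59 (positions 3,4,5,6,9,11,14), of length 7; no longer one exists.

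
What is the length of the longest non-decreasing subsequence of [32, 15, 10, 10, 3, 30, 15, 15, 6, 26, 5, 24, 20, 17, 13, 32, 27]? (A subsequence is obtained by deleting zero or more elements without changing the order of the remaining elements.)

6

Let dp[i] be the longest non-decreasing subsequence ending at position i. Then dp = [1, 1, 1, 2, 1, 3, 3, 4, 2, 5, 2, 5, 5, 5, 3, 6, 6].
The maximum is 6; one witness is 10, 10, 15, 15, 26, 32 at positions 3,4,7,8,10,16.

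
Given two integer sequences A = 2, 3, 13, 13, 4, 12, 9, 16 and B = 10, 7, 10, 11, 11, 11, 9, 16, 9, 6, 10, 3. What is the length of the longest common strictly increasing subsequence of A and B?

A longest common strictly increasing subsequence is 9, 16 (length 2); it appears in order in both A and B, and no longer such subsequence exists.

2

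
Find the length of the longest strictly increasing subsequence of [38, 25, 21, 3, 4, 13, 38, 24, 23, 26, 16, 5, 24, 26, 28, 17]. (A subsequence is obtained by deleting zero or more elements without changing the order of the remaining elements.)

Scanning left to right, the best length ending at each element is: 38→1, 25→1, 21→1, 3→1, 4→2, 13→3, 38→4, 24→4, 23→4, 26→5, 16→4, 5→3, 24→5, 26→6, 28→7, 17→5.
So the longest increasing subsequence has length 7, e.g. 3, 4, 13, 23, 24, 26, 28.

7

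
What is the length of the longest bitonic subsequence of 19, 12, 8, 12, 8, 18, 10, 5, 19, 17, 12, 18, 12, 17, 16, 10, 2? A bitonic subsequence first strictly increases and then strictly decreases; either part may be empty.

9

Let inc[i] be the LIS ending at i and dec[i] the longest strictly decreasing subsequence starting at i. inc = [1, 1, 1, 2, 1, 3, 2, 1, 4, 3, 3, 4, 3, 4, 4, 2, 1], dec = [6, 4, 3, 4, 3, 5, 3, 2, 6, 4, 3, 5, 3, 4, 3, 2, 1].
max_i inc[i]+dec[i]−1 = 9, with one witness 8, 12, 18, 19, 18, 17, 16, 10, 2.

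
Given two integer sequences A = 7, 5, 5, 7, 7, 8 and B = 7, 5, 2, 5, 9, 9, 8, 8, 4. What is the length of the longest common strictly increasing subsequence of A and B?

2

A longest common strictly increasing subsequence is 7, 8 (length 2); it appears in order in both A and B, and no longer such subsequence exists.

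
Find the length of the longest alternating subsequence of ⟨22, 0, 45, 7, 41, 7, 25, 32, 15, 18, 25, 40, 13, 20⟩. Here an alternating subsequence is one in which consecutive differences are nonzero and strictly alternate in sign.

Track the best alternating length ending on an up-step vs a down-step at each position: up/down = 1/1, 1/2, 3/1, 3/4, 5/4, 3/6, 7/6, 7/6, 7/8, 9/8, 9/8, 9/6, 7/10, 11/10.
The maximum over both is 11; one such subsequence is 22, 0, 45, 7, 41, 7, 25, 15, 18, 13, 20.

11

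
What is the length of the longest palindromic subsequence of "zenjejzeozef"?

Using dp[i][j] = 2 + dp[i+1][j−1] if the ends match, else max(dp[i+1][j], dp[i][j−1]):
dp[1][12] = 7. A witness is zejejez at positions 1,2,4,5,6,8,10.

7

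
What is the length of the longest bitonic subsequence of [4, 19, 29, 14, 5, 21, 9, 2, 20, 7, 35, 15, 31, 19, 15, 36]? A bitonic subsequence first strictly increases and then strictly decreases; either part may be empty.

8

One longest bitonic subsequence is 4, 5, 9, 20, 35, 31, 19, 15 (positions 1,5,7,9,11,13,14,15): it rises to 35 then falls. Length 8 is optimal.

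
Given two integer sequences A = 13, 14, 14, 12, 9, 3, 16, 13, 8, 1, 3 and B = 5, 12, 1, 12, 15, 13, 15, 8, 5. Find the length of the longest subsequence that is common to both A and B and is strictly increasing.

For each value that appears in both, track the longest common increasing run ending there.
The best achievable length is 2; one witness is 12, 13 (A-positions 4,8, B-positions 2,6).

2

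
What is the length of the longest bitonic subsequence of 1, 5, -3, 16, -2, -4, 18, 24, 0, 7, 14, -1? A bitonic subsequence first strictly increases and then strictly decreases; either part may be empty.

Let inc[i] be the LIS ending at i and dec[i] the longest strictly decreasing subsequence starting at i. inc = [1, 2, 1, 3, 2, 1, 4, 5, 3, 4, 5, 3], dec = [3, 3, 2, 3, 2, 1, 3, 3, 2, 2, 2, 1].
max_i inc[i]+dec[i]−1 = 7, with one witness 1, 5, 16, 18, 24, 14, -1.

7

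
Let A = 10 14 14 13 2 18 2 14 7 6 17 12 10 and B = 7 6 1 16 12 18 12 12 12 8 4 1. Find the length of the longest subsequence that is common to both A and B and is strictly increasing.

2

For each value that appears in both, track the longest common increasing run ending there.
The best achievable length is 2; one witness is 7, 12 (A-positions 9,12, B-positions 1,5).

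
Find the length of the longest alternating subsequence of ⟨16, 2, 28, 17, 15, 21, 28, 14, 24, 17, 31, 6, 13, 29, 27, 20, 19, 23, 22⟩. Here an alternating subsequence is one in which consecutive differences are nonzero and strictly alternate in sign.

14

A longest alternating subsequence is 16, 2, 28, 17, 21, 14, 24, 17, 31, 6, 29, 20, 23, 22 (positions 1,2,3,4,6,8,9,10,11,12,14,16,18,19); its 13 consecutive differences strictly alternate in sign, and length 14 is optimal.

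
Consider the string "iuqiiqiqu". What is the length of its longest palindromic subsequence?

7

One longest palindromic subsequence is uqiqiqu (positions 2,3,4,6,7,8,9); it reads the same forward and backward, and the interval DP gives dp[1][9] = 7.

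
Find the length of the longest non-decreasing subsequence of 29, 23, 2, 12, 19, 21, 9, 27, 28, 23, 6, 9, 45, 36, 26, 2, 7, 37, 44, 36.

Scanning left to right, the best length ending at each element is: 29→1, 23→1, 2→1, 12→2, 19→3, 21→4, 9→2, 27→5, 28→6, 23→5, 6→2, 9→3, 45→7, 36→7, 26→6, 2→2, 7→3, 37→8, 44→9, 36→8.
So the longest non-decreasing subsequence has length 9, e.g. 2, 12, 19, 21, 27, 28, 36, 37, 44.

9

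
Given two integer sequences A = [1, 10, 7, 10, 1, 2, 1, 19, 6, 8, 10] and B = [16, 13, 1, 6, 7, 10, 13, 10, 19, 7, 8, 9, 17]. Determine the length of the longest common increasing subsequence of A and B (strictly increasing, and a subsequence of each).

4

A longest common strictly increasing subsequence is 1, 7, 10, 19 (length 4); it appears in order in both A and B, and no longer such subsequence exists.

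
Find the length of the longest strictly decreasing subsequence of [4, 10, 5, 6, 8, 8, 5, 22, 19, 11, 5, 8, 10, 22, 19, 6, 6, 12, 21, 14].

5

Let dp[i] be the longest decreasing subsequence ending at position i. Then dp = [1, 1, 2, 2, 2, 2, 3, 1, 2, 3, 4, 4, 4, 1, 2, 5, 5, 3, 2, 3].
The maximum is 5; one witness is 22, 19, 11, 8, 6 at positions 8,9,10,12,16.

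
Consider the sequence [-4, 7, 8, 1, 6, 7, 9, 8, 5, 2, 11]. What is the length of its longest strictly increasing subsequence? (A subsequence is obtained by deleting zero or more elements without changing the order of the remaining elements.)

Scanning left to right, the best length ending at each element is: -4→1, 7→2, 8→3, 1→2, 6→3, 7→4, 9→5, 8→5, 5→3, 2→3, 11→6.
So the longest increasing subsequence has length 6, e.g. -4, 1, 6, 7, 9, 11.

6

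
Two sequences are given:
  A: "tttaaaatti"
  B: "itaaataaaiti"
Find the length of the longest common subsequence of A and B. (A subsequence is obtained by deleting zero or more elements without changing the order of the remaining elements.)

A longest common subsequence is ttaaati (length 7); the LCS DP confirms no longer common subsequence exists.

7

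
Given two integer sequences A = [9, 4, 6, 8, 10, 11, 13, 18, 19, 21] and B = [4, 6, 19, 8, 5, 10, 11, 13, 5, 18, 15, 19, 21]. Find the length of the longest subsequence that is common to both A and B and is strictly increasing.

9

A longest common strictly increasing subsequence is 4, 6, 8, 10, 11, 13, 18, 19, 21 (length 9); it appears in order in both A and B, and no longer such subsequence exists.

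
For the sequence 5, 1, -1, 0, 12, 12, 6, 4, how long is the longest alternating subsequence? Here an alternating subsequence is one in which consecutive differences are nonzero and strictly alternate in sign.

Track the best alternating length ending on an up-step vs a down-step at each position: up/down = 1/1, 1/2, 1/2, 3/2, 3/1, 3/1, 3/4, 3/4.
The maximum over both is 4; one such subsequence is 5, 1, 12, 6.

4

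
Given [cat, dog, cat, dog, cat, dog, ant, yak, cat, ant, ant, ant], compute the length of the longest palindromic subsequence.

Using dp[i][j] = 2 + dp[i+1][j−1] if the ends match, else max(dp[i+1][j], dp[i][j−1]):
dp[1][12] = 7. A witness is cat dog cat dog cat dog cat at positions 1,2,3,4,5,6,9.

7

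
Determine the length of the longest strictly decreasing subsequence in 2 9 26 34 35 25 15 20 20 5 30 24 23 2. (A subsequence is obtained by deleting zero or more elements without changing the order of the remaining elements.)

Scanning left to right, the best length ending at each element is: 2→1, 9→1, 26→1, 34→1, 35→1, 25→2, 15→3, 20→3, 20→3, 5→4, 30→2, 24→3, 23→4, 2→5.
So the longest decreasing subsequence has length 5, e.g. 26, 25, 15, 5, 2.

5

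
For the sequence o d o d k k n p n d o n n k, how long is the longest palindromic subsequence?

7

One longest palindromic subsequence is knnonnk (positions 5,7,9,11,12,13,14); it reads the same forward and backward, and the interval DP gives dp[1][14] = 7.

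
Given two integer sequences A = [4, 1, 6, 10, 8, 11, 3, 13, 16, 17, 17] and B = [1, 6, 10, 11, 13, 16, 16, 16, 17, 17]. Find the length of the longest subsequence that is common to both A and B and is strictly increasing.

7

For each value that appears in both, track the longest common increasing run ending there.
The best achievable length is 7; one witness is 1, 6, 10, 11, 13, 16, 17 (A-positions 2,3,4,6,8,9,10, B-positions 1,2,3,4,5,6,9).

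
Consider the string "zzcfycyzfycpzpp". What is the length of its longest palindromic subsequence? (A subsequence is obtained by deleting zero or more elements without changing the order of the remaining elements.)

9

Using dp[i][j] = 2 + dp[i+1][j−1] if the ends match, else max(dp[i+1][j], dp[i][j−1]):
dp[1][15] = 9. A witness is zcfycyfcz at positions 2,3,4,5,6,7,9,11,13.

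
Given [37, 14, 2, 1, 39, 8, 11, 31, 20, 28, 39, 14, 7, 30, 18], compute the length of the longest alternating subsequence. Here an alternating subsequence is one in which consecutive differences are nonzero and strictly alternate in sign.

10

A longest alternating subsequence is 37, 14, 39, 8, 31, 20, 28, 14, 30, 18 (positions 1,2,5,6,8,9,10,12,14,15); its 9 consecutive differences strictly alternate in sign, and length 10 is optimal.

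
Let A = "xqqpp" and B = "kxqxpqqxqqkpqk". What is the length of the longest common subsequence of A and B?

Backtracking the LCS table gives one alignment: x (A1,B8) → q (A2,B9) → q (A3,B10) → p (A4,B12).
So the longest common subsequence has length 4.

4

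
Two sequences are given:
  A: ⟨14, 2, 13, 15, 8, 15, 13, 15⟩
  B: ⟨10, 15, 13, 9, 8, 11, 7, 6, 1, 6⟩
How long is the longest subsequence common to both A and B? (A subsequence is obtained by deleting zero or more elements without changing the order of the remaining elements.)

Backtracking the LCS table gives one alignment: 13 (A3,B3) → 8 (A5,B5).
So the longest common subsequence has length 2.

2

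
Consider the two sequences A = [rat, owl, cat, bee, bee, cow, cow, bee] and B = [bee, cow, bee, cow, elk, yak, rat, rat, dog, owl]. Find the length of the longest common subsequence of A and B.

A longest common subsequence is bee, bee, cow (length 3); the LCS DP confirms no longer common subsequence exists.

3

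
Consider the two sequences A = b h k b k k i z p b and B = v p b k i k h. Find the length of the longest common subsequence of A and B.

A longest common subsequence is bkk (length 3); the LCS DP confirms no longer common subsequence exists.

3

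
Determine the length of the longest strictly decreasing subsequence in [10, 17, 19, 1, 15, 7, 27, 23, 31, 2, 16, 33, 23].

4

One longest decreasing subsequence is 17, 15, 7, 2 (positions 2,5,6,10), of length 4; no longer one exists.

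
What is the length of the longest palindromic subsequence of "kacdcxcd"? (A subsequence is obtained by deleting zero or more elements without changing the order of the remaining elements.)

5

Using dp[i][j] = 2 + dp[i+1][j−1] if the ends match, else max(dp[i+1][j], dp[i][j−1]):
dp[1][8] = 5. A witness is dcxcd at positions 4,5,6,7,8.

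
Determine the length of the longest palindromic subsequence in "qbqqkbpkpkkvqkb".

9

Using dp[i][j] = 2 + dp[i+1][j−1] if the ends match, else max(dp[i+1][j], dp[i][j−1]):
dp[1][15] = 9. A witness is bqkkpkkqb at positions 2,4,5,8,9,10,11,13,15.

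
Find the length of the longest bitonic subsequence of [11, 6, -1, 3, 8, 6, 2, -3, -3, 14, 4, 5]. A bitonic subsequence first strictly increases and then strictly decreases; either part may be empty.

6

Let inc[i] be the LIS ending at i and dec[i] the longest strictly decreasing subsequence starting at i. inc = [1, 1, 1, 2, 3, 3, 2, 1, 1, 4, 3, 4], dec = [5, 4, 2, 3, 4, 3, 2, 1, 1, 2, 1, 1].
max_i inc[i]+dec[i]−1 = 6, with one witness -1, 3, 8, 6, 2, -3.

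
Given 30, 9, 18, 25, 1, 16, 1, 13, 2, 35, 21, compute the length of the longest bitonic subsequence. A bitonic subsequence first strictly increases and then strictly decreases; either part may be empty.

6

One longest bitonic subsequence is 9, 18, 25, 16, 13, 2 (positions 2,3,4,6,8,9): it rises to 25 then falls. Length 6 is optimal.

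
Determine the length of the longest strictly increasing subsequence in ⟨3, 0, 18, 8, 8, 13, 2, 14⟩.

Let dp[i] be the longest increasing subsequence ending at position i. Then dp = [1, 1, 2, 2, 2, 3, 2, 4].
The maximum is 4; one witness is 3, 8, 13, 14 at positions 1,4,6,8.

4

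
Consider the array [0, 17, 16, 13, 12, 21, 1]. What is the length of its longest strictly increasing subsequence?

One longest increasing subsequence is 0, 17, 21 (positions 1,2,6), of length 3; no longer one exists.

3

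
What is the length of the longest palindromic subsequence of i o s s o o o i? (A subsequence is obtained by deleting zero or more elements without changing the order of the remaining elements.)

One longest palindromic subsequence is iooooi (positions 1,2,5,6,7,8); it reads the same forward and backward, and the interval DP gives dp[1][8] = 6.

6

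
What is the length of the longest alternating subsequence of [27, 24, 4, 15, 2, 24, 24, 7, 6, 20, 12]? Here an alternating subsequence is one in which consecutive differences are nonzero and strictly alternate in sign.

A longest alternating subsequence is 27, 4, 15, 2, 24, 7, 20, 12 (positions 1,3,4,5,6,8,10,11); its 7 consecutive differences strictly alternate in sign, and length 8 is optimal.

8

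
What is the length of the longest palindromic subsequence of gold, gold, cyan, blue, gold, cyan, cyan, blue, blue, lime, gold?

One longest palindromic subsequence is gold blue cyan cyan blue gold (positions 1,4,6,7,9,11); it reads the same forward and backward, and the interval DP gives dp[1][11] = 6.

6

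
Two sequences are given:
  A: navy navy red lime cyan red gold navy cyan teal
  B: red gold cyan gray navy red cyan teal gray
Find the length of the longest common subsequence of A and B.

A longest common subsequence is red, cyan, red, cyan, teal (length 5); the LCS DP confirms no longer common subsequence exists.

5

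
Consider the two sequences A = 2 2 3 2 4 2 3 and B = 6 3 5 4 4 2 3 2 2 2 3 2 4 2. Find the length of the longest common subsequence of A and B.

6

A longest common subsequence is 2, 2, 3, 2, 4, 2 (length 6); the LCS DP confirms no longer common subsequence exists.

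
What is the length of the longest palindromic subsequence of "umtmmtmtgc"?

One longest palindromic subsequence is mtmmtm (positions 2,3,4,5,6,7); it reads the same forward and backward, and the interval DP gives dp[1][10] = 6.

6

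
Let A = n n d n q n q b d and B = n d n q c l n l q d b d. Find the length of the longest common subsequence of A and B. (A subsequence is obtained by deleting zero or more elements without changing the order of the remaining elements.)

Backtracking the LCS table gives one alignment: n (A2,B1) → d (A3,B2) → n (A4,B3) → q (A5,B4) → n (A6,B7) → q (A7,B9) → b (A8,B11) → d (A9,B12).
So the longest common subsequence has length 8.

8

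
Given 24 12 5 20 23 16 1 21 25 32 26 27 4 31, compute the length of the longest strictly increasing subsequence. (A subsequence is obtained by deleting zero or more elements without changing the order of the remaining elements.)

Scanning left to right, the best length ending at each element is: 24→1, 12→1, 5→1, 20→2, 23→3, 16→2, 1→1, 21→3, 25→4, 32→5, 26→5, 27→6, 4→2, 31→7.
So the longest increasing subsequence has length 7, e.g. 12, 20, 23, 25, 26, 27, 31.

7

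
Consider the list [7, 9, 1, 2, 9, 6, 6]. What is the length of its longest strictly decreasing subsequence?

One longest decreasing subsequence is 7, 1 (positions 1,3), of length 2; no longer one exists.

2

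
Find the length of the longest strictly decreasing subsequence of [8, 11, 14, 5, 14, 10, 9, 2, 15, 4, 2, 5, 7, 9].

5

Let dp[i] be the longest decreasing subsequence ending at position i. Then dp = [1, 1, 1, 2, 1, 2, 3, 4, 1, 4, 5, 4, 4, 3].
The maximum is 5; one witness is 11, 10, 9, 4, 2 at positions 2,6,7,10,11.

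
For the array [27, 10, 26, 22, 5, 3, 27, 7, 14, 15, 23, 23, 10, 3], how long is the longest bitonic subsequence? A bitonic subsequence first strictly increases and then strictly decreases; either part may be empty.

Let inc[i] be the LIS ending at i and dec[i] the longest strictly decreasing subsequence starting at i. inc = [1, 1, 2, 2, 1, 1, 3, 2, 3, 4, 5, 5, 3, 1], dec = [6, 3, 5, 4, 2, 1, 4, 2, 3, 3, 3, 3, 2, 1].
max_i inc[i]+dec[i]−1 = 7, with one witness 5, 7, 14, 15, 23, 10, 3.

7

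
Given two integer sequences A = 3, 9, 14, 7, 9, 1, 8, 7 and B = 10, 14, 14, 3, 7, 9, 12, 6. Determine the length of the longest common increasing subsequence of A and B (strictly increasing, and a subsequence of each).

For each value that appears in both, track the longest common increasing run ending there.
The best achievable length is 3; one witness is 3, 7, 9 (A-positions 1,4,5, B-positions 4,5,6).

3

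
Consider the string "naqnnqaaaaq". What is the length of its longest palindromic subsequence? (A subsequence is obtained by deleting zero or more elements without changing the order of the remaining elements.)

Using dp[i][j] = 2 + dp[i+1][j−1] if the ends match, else max(dp[i+1][j], dp[i][j−1]):
dp[1][11] = 6. A witness is qaaaaq at positions 3,7,8,9,10,11.

6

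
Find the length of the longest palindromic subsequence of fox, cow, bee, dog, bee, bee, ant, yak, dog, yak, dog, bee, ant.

7

Using dp[i][j] = 2 + dp[i+1][j−1] if the ends match, else max(dp[i+1][j], dp[i][j−1]):
dp[1][13] = 7. A witness is bee dog yak dog yak dog bee at positions 3,4,8,9,10,11,12.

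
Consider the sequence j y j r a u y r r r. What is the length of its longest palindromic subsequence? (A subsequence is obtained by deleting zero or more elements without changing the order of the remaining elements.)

One longest palindromic subsequence is rrrr (positions 4,8,9,10); it reads the same forward and backward, and the interval DP gives dp[1][10] = 4.

4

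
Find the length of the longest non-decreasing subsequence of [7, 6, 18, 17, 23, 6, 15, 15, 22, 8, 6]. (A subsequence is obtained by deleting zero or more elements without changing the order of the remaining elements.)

5

Let dp[i] be the longest non-decreasing subsequence ending at position i. Then dp = [1, 1, 2, 2, 3, 2, 3, 4, 5, 3, 3].
The maximum is 5; one witness is 6, 6, 15, 15, 22 at positions 2,6,7,8,9.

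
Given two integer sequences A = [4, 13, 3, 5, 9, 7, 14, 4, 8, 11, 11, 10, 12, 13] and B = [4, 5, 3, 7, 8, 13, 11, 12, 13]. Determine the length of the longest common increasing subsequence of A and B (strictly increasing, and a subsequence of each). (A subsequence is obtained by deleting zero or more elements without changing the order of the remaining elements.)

7

A longest common strictly increasing subsequence is 4, 5, 7, 8, 11, 12, 13 (length 7); it appears in order in both A and B, and no longer such subsequence exists.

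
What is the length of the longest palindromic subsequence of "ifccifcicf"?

7

One longest palindromic subsequence is fcicicf (positions 2,3,5,7,8,9,10); it reads the same forward and backward, and the interval DP gives dp[1][10] = 7.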